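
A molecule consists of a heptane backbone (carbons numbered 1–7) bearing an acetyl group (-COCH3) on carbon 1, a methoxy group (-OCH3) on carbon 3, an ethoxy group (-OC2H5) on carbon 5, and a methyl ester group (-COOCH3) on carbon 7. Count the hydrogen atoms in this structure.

Atom tally by fragment:
  CH3COCH2 → C:3 H:5 O:1
  CH2 → C:1 H:2
  CH(OCH3) → C:2 H:4 O:1
  CH2 → C:1 H:2
  CH(OC2H5) → C:3 H:6 O:1
  CH2 → C:1 H:2
  CH2COOCH3 → C:3 H:5 O:2
Element totals:
  C: 14
  H: 26
  O: 5

26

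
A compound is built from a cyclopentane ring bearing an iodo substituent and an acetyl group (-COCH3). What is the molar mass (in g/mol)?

238.07 g/mol

Atom tally by fragment:
  cyclopentane ring core → C:5 H:10
  (− 2 ring H displaced by substituents)
  + I → I:1
  + COCH3 → C:2 H:3 O:1
Element totals:
  C: 7
  H: 11
  I: 1
  O: 1
Molecular formula: C7H11IO.
  M = 7(12.011) + 11(1.008) + 126.904 + 15.999
    = 84.077 + 11.088 + 126.904 + 15.999 = 238.068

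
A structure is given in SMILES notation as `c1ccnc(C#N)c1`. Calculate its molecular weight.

104.11 g/mol

Atom tally by fragment:
  pyridine ring core → C:5 H:5 N:1
  (− 1 ring H displaced by substituents)
  + CN → C:1 N:1
Element totals:
  C: 6
  H: 4
  N: 2
Molecular formula: C6H4N2.
  M = 6(12.011) + 4(1.008) + 2(14.007)
    = 72.066 + 4.032 + 28.014 = 104.112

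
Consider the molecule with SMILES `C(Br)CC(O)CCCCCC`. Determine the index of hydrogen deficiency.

Atom tally by fragment:
  BrCH2 → C:1 H:2 Br:1
  CH2 → C:1 H:2
  CH(OH) → C:1 H:2 O:1
  CH2 → C:1 H:2
  CH2 → C:1 H:2
  CH2 → C:1 H:2
  CH2 → C:1 H:2
  CH2 → C:1 H:2
  CH3 → C:1 H:3
Element totals:
  C: 9
  H: 19
  Br: 1
  O: 1
Molecular formula: C9H19BrO.
DoU = (2C + 2 + N − H − X) / 2 = (2·9 + 2 + 0 − 19 − 1) / 2 = 0.

0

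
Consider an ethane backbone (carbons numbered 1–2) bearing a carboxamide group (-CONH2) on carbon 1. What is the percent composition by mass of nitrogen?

19.16%

Atom tally by fragment:
  H2NOCCH2 → C:2 H:4 O:1 N:1
  CH3 → C:1 H:3
Element totals:
  C: 3
  H: 7
  N: 1
  O: 1
Molecular formula: C3H7NO.
Molar mass = 73.095 g/mol.
Mass from N: 1 × 14.007 = 14.007 g/mol.
%N = 14.007 / 73.095 × 100 = 19.16%.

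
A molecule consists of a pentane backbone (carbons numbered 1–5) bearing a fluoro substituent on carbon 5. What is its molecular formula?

C5H11F

Atom tally by fragment:
  CH3 → C:1 H:3
  CH2 → C:1 H:2
  CH2 → C:1 H:2
  CH2 → C:1 H:2
  CH2F → C:1 H:2 F:1
Element totals:
  C: 5
  H: 11
  F: 1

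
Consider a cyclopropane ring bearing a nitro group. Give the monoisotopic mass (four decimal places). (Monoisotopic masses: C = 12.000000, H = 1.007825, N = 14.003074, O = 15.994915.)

87.0320

Atom tally by fragment:
  cyclopropane ring core → C:3 H:6
  (− 1 ring H displaced by substituents)
  + NO2 → N:1 O:2
Element totals:
  C: 3
  H: 5
  N: 1
  O: 2
Molecular formula: C3H5NO2.
  M = 3(12.0) + 5(1.007825) + 14.003074 + 2(15.994915)
    = 36.000000 + 5.039125 + 14.003074 + 31.989830 = 87.032029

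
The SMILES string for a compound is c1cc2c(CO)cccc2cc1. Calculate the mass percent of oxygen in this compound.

Atom tally by fragment:
  naphthalene ring system core → C:10 H:8
  (− 1 ring H displaced by substituents)
  + CH2OH → C:1 H:3 O:1
Element totals:
  C: 11
  H: 10
  O: 1
Molecular formula: C11H10O.
Molar mass = 158.200 g/mol.
Mass from O: 1 × 15.999 = 15.999 g/mol.
%O = 15.999 / 158.200 × 100 = 10.11%.

10.11%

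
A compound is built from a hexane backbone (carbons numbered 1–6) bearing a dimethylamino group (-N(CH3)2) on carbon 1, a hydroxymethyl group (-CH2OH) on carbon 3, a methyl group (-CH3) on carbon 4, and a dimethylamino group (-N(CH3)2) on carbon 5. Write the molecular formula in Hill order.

Atom tally by fragment:
  (CH3)2NCH2 → C:3 H:8 N:1
  CH2 → C:1 H:2
  CH(CH2OH) → C:2 H:4 O:1
  CH(CH3) → C:2 H:4
  CH(N(CH3)2) → C:3 H:7 N:1
  CH3 → C:1 H:3
Element totals:
  C: 12
  H: 28
  N: 2
  O: 1

C12H28N2O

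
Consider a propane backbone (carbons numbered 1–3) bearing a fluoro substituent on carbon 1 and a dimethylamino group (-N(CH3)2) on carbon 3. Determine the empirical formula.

Atom tally by fragment:
  FCH2 → C:1 H:2 F:1
  CH2 → C:1 H:2
  CH2N(CH3)2 → C:3 H:8 N:1
Element totals:
  C: 5
  H: 12
  F: 1
  N: 1
Molecular formula: C5H12FN.
gcd of subscripts (5, 1, 12, 1) = 1, so the empirical formula equals the molecular formula.

C5H12FN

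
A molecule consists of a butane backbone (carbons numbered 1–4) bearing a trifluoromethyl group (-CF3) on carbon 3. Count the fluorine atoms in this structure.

Atom tally by fragment:
  CH3 → C:1 H:3
  CH2 → C:1 H:2
  CH(CF3) → C:2 H:1 F:3
  CH3 → C:1 H:3
Element totals:
  C: 5
  H: 9
  F: 3

3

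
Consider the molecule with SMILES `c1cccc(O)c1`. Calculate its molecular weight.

Atom tally by fragment:
  benzene ring core → C:6 H:6
  (− 1 ring H displaced by substituents)
  + OH → O:1 H:1
Element totals:
  C: 6
  H: 6
  O: 1
Molecular formula: C6H6O.
  M = 6(12.011) + 6(1.008) + 15.999
    = 72.066 + 6.048 + 15.999 = 94.113

94.11 g/mol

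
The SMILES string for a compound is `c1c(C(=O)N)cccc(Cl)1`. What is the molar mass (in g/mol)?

155.58 g/mol

Atom tally by fragment:
  benzene ring core → C:6 H:6
  (− 2 ring H displaced by substituents)
  + CONH2 → C:1 H:2 O:1 N:1
  + Cl → Cl:1
Element totals:
  C: 7
  H: 6
  Cl: 1
  N: 1
  O: 1
Molecular formula: C7H6ClNO.
  M = 7(12.011) + 6(1.008) + 35.45 + 14.007 + 15.999
    = 84.077 + 6.048 + 35.450 + 14.007 + 15.999 = 155.581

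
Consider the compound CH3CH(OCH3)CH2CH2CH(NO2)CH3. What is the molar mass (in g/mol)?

161.20 g/mol

Element totals:
  C: 7
  H: 15
  N: 1
  O: 3
Molecular formula: C7H15NO3.
  M = 7(12.011) + 15(1.008) + 14.007 + 3(15.999)
    = 84.077 + 15.120 + 14.007 + 47.997 = 161.201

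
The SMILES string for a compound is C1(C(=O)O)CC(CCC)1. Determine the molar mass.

Atom tally by fragment:
  cyclopropane ring core → C:3 H:6
  (− 2 ring H displaced by substituents)
  + COOH → C:1 H:1 O:2
  + CH2CH2CH3 → C:3 H:7
Element totals:
  C: 7
  H: 12
  O: 2
Molecular formula: C7H12O2.
  M = 7(12.011) + 12(1.008) + 2(15.999)
    = 84.077 + 12.096 + 31.998 = 128.171

128.17 g/mol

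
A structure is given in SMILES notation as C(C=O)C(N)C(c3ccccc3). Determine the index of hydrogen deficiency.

5

Atom tally by fragment:
  OHCCH2 → C:2 H:3 O:1
  CH(NH2) → C:1 H:3 N:1
  CH2C6H5 → C:7 H:7
Element totals:
  C: 10
  H: 13
  N: 1
  O: 1
Molecular formula: C10H13NO.
DoU = (2C + 2 + N − H − X) / 2 = (2·10 + 2 + 1 − 13 − 0) / 2 = 5.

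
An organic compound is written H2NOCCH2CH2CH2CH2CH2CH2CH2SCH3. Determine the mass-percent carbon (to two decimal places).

57.10%

Element totals:
  C: 9
  H: 19
  N: 1
  O: 1
  S: 1
Molecular formula: C9H19NOS.
Molar mass = 189.317 g/mol.
Mass from C: 9 × 12.011 = 108.099 g/mol.
%C = 108.099 / 189.317 × 100 = 57.10%.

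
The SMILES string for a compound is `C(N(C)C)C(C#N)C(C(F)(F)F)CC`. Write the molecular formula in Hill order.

Atom tally by fragment:
  (CH3)2NCH2 → C:3 H:8 N:1
  CH(CN) → C:2 H:1 N:1
  CH(CF3) → C:2 H:1 F:3
  CH2 → C:1 H:2
  CH3 → C:1 H:3
Element totals:
  C: 9
  H: 15
  F: 3
  N: 2

C9H15F3N2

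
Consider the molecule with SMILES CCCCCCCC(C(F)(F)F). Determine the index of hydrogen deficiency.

Atom tally by fragment:
  CH3 → C:1 H:3
  CH2 → C:1 H:2
  CH2 → C:1 H:2
  CH2 → C:1 H:2
  CH2 → C:1 H:2
  CH2 → C:1 H:2
  CH2 → C:1 H:2
  CH2CF3 → C:2 H:2 F:3
Element totals:
  C: 9
  H: 17
  F: 3
Molecular formula: C9H17F3.
DoU = (2C + 2 + N − H − X) / 2 = (2·9 + 2 + 0 − 17 − 3) / 2 = 0.

0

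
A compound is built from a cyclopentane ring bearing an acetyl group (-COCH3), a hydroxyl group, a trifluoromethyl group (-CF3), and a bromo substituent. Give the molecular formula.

Atom tally by fragment:
  cyclopentane ring core → C:5 H:10
  (− 4 ring H displaced by substituents)
  + COCH3 → C:2 H:3 O:1
  + OH → O:1 H:1
  + CF3 → C:1 F:3
  + Br → Br:1
Element totals:
  C: 8
  H: 10
  Br: 1
  F: 3
  O: 2

C8H10BrF3O2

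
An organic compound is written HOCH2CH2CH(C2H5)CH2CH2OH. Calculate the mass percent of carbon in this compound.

Atom tally by fragment:
  HOCH2 → C:1 H:3 O:1
  CH2 → C:1 H:2
  CH(C2H5) → C:3 H:6
  CH2CH2OH → C:2 H:5 O:1
Element totals:
  C: 7
  H: 16
  O: 2
Molecular formula: C7H16O2.
Molar mass = 132.203 g/mol.
Mass from C: 7 × 12.011 = 84.077 g/mol.
%C = 84.077 / 132.203 × 100 = 63.60%.

63.60%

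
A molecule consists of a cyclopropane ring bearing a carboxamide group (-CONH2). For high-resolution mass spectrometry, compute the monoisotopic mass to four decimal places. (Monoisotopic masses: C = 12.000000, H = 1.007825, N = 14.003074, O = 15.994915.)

85.0528

Atom tally by fragment:
  cyclopropane ring core → C:3 H:6
  (− 1 ring H displaced by substituents)
  + CONH2 → C:1 H:2 O:1 N:1
Element totals:
  C: 4
  H: 7
  N: 1
  O: 1
Molecular formula: C4H7NO.
  M = 4(12.0) + 7(1.007825) + 14.003074 + 15.994915
    = 48.000000 + 7.054775 + 14.003074 + 15.994915 = 85.052764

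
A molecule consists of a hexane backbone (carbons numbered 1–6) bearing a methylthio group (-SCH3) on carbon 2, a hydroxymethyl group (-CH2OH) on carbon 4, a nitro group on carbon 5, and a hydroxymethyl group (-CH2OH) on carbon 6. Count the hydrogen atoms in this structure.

19

Atom tally by fragment:
  CH3 → C:1 H:3
  CH(SCH3) → C:2 H:4 S:1
  CH2 → C:1 H:2
  CH(CH2OH) → C:2 H:4 O:1
  CH(NO2) → C:1 H:1 N:1 O:2
  CH2CH2OH → C:2 H:5 O:1
Element totals:
  C: 9
  H: 19
  N: 1
  O: 4
  S: 1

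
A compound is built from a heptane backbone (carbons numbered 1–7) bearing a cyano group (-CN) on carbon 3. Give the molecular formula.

Atom tally by fragment:
  CH3 → C:1 H:3
  CH2 → C:1 H:2
  CH(CN) → C:2 H:1 N:1
  CH2 → C:1 H:2
  CH2 → C:1 H:2
  CH2 → C:1 H:2
  CH3 → C:1 H:3
Element totals:
  C: 8
  H: 15
  N: 1

C8H15N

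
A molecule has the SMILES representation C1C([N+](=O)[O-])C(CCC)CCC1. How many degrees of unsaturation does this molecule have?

Atom tally by fragment:
  cyclohexane ring core → C:6 H:12
  (− 2 ring H displaced by substituents)
  + NO2 → N:1 O:2
  + CH2CH2CH3 → C:3 H:7
Element totals:
  C: 9
  H: 17
  N: 1
  O: 2
Molecular formula: C9H17NO2.
DoU = (2C + 2 + N − H − X) / 2 = (2·9 + 2 + 1 − 17 − 0) / 2 = 2.

2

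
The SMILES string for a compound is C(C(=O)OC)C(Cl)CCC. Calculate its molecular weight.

164.63 g/mol

Atom tally by fragment:
  CH3OOCCH2 → C:3 H:5 O:2
  CH(Cl) → C:1 H:1 Cl:1
  CH2 → C:1 H:2
  CH2 → C:1 H:2
  CH3 → C:1 H:3
Element totals:
  C: 7
  H: 13
  Cl: 1
  O: 2
Molecular formula: C7H13ClO2.
  M = 7(12.011) + 13(1.008) + 35.45 + 2(15.999)
    = 84.077 + 13.104 + 35.450 + 31.998 = 164.629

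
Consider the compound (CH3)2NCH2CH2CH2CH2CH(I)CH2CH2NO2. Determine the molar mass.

314.17 g/mol

Element totals:
  C: 9
  H: 19
  I: 1
  N: 2
  O: 2
Molecular formula: C9H19IN2O2.
  M = 9(12.011) + 19(1.008) + 126.904 + 2(14.007) + 2(15.999)
    = 108.099 + 19.152 + 126.904 + 28.014 + 31.998 = 314.167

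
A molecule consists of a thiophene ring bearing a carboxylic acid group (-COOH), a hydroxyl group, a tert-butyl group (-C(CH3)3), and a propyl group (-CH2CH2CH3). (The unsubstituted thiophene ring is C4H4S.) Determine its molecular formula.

C12H18O3S

Atom tally by fragment:
  thiophene ring core → C:4 H:4 S:1
  (− 4 ring H displaced by substituents)
  + COOH → C:1 H:1 O:2
  + OH → O:1 H:1
  + C(CH3)3 → C:4 H:9
  + CH2CH2CH3 → C:3 H:7
Element totals:
  C: 12
  H: 18
  O: 3
  S: 1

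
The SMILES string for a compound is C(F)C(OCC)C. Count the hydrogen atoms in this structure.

Atom tally by fragment:
  FCH2 → C:1 H:2 F:1
  CH(OC2H5) → C:3 H:6 O:1
  CH3 → C:1 H:3
Element totals:
  C: 5
  H: 11
  F: 1
  O: 1

11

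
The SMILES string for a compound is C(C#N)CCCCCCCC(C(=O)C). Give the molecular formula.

C12H21NO

Atom tally by fragment:
  NCCH2 → C:2 H:2 N:1
  CH2 → C:1 H:2
  CH2 → C:1 H:2
  CH2 → C:1 H:2
  CH2 → C:1 H:2
  CH2 → C:1 H:2
  CH2 → C:1 H:2
  CH2 → C:1 H:2
  CH2COCH3 → C:3 H:5 O:1
Element totals:
  C: 12
  H: 21
  N: 1
  O: 1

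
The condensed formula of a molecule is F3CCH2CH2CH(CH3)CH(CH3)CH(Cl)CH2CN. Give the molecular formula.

C10H15ClF3N

Atom tally by fragment:
  F3CCH2 → C:2 H:2 F:3
  CH2 → C:1 H:2
  CH(CH3) → C:2 H:4
  CH(CH3) → C:2 H:4
  CH(Cl) → C:1 H:1 Cl:1
  CH2CN → C:2 H:2 N:1
Element totals:
  C: 10
  H: 15
  Cl: 1
  F: 3
  N: 1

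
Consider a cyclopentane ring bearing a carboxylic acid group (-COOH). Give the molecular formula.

C6H10O2

Atom tally by fragment:
  cyclopentane ring core → C:5 H:10
  (− 1 ring H displaced by substituents)
  + COOH → C:1 H:1 O:2
Element totals:
  C: 6
  H: 10
  O: 2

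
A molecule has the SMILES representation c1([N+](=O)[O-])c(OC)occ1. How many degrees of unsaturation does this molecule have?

Atom tally by fragment:
  furan ring core → C:4 H:4 O:1
  (− 2 ring H displaced by substituents)
  + NO2 → N:1 O:2
  + OCH3 → C:1 H:3 O:1
Element totals:
  C: 5
  H: 5
  N: 1
  O: 4
Molecular formula: C5H5NO4.
DoU = (2C + 2 + N − H − X) / 2 = (2·5 + 2 + 1 − 5 − 0) / 2 = 4.

4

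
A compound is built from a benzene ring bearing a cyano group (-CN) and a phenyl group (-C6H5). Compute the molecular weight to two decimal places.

179.22 g/mol

Atom tally by fragment:
  benzene ring core → C:6 H:6
  (− 2 ring H displaced by substituents)
  + CN → C:1 N:1
  + C6H5 → C:6 H:5
Element totals:
  C: 13
  H: 9
  N: 1
Molecular formula: C13H9N.
  M = 13(12.011) + 9(1.008) + 14.007
    = 156.143 + 9.072 + 14.007 = 179.222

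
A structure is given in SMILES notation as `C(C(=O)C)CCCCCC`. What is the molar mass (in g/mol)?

142.24 g/mol

Atom tally by fragment:
  CH3COCH2 → C:3 H:5 O:1
  CH2 → C:1 H:2
  CH2 → C:1 H:2
  CH2 → C:1 H:2
  CH2 → C:1 H:2
  CH2 → C:1 H:2
  CH3 → C:1 H:3
Element totals:
  C: 9
  H: 18
  O: 1
Molecular formula: C9H18O.
  M = 9(12.011) + 18(1.008) + 15.999
    = 108.099 + 18.144 + 15.999 = 142.242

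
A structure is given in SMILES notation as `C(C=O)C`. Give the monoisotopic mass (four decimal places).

58.0419

Atom tally by fragment:
  OHCCH2 → C:2 H:3 O:1
  CH3 → C:1 H:3
Element totals:
  C: 3
  H: 6
  O: 1
Molecular formula: C3H6O.
  M = 3(12.0) + 6(1.007825) + 15.994915
    = 36.000000 + 6.046950 + 15.994915 = 58.041865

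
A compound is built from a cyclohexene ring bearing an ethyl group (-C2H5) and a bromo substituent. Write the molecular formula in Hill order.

C8H13Br

Atom tally by fragment:
  cyclohexene ring core → C:6 H:10
  (− 2 ring H displaced by substituents)
  + C2H5 → C:2 H:5
  + Br → Br:1
Element totals:
  C: 8
  H: 13
  Br: 1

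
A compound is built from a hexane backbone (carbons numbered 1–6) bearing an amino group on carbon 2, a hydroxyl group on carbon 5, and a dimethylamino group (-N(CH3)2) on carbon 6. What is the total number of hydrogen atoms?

20

Atom tally by fragment:
  CH3 → C:1 H:3
  CH(NH2) → C:1 H:3 N:1
  CH2 → C:1 H:2
  CH2 → C:1 H:2
  CH(OH) → C:1 H:2 O:1
  CH2N(CH3)2 → C:3 H:8 N:1
Element totals:
  C: 8
  H: 20
  N: 2
  O: 1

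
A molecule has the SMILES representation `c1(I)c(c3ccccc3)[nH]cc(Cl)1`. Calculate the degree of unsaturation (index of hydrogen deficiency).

Atom tally by fragment:
  pyrrole ring core → C:4 H:5 N:1
  (− 3 ring H displaced by substituents)
  + I → I:1
  + C6H5 → C:6 H:5
  + Cl → Cl:1
Element totals:
  C: 10
  H: 7
  Cl: 1
  I: 1
  N: 1
Molecular formula: C10H7ClIN.
DoU = (2C + 2 + N − H − X) / 2 = (2·10 + 2 + 1 − 7 − 2) / 2 = 7.

7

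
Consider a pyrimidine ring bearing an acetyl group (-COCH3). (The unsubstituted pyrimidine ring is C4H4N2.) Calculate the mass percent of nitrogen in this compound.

Atom tally by fragment:
  pyrimidine ring core → C:4 H:4 N:2
  (− 1 ring H displaced by substituents)
  + COCH3 → C:2 H:3 O:1
Element totals:
  C: 6
  H: 6
  N: 2
  O: 1
Molecular formula: C6H6N2O.
Molar mass = 122.127 g/mol.
Mass from N: 2 × 14.007 = 28.014 g/mol.
%N = 28.014 / 122.127 × 100 = 22.94%.

22.94%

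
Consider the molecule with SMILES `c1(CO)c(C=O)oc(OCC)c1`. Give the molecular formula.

Atom tally by fragment:
  furan ring core → C:4 H:4 O:1
  (− 3 ring H displaced by substituents)
  + CH2OH → C:1 H:3 O:1
  + CHO → C:1 H:1 O:1
  + OC2H5 → C:2 H:5 O:1
Element totals:
  C: 8
  H: 10
  O: 4

C8H10O4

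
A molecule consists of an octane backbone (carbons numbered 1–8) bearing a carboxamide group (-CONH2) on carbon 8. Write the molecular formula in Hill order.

Atom tally by fragment:
  CH3 → C:1 H:3
  CH2 → C:1 H:2
  CH2 → C:1 H:2
  CH2 → C:1 H:2
  CH2 → C:1 H:2
  CH2 → C:1 H:2
  CH2 → C:1 H:2
  CH2CONH2 → C:2 H:4 O:1 N:1
Element totals:
  C: 9
  H: 19
  N: 1
  O: 1

C9H19NO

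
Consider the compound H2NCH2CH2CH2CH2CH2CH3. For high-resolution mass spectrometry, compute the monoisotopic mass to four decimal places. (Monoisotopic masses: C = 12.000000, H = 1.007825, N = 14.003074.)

101.1204

Atom tally by fragment:
  H2NCH2 → C:1 H:4 N:1
  CH2 → C:1 H:2
  CH2 → C:1 H:2
  CH2 → C:1 H:2
  CH2 → C:1 H:2
  CH3 → C:1 H:3
Element totals:
  C: 6
  H: 15
  N: 1
Molecular formula: C6H15N.
  M = 6(12.0) + 15(1.007825) + 14.003074
    = 72.000000 + 15.117375 + 14.003074 = 101.120449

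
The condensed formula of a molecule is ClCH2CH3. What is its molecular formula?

Atom tally by fragment:
  ClCH2 → C:1 H:2 Cl:1
  CH3 → C:1 H:3
Element totals:
  C: 2
  H: 5
  Cl: 1

C2H5Cl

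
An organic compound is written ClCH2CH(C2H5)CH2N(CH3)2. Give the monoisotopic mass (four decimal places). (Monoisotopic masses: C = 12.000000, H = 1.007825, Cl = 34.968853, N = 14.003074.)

149.0971

Element totals:
  C: 7
  H: 16
  Cl: 1
  N: 1
Molecular formula: C7H16ClN.
  M = 7(12.0) + 16(1.007825) + 34.968853 + 14.003074
    = 84.000000 + 16.125200 + 34.968853 + 14.003074 = 149.097127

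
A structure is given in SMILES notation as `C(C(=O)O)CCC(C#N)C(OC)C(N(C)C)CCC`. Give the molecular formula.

Atom tally by fragment:
  HOOCCH2 → C:2 H:3 O:2
  CH2 → C:1 H:2
  CH2 → C:1 H:2
  CH(CN) → C:2 H:1 N:1
  CH(OCH3) → C:2 H:4 O:1
  CH(N(CH3)2) → C:3 H:7 N:1
  CH2 → C:1 H:2
  CH2 → C:1 H:2
  CH3 → C:1 H:3
Element totals:
  C: 14
  H: 26
  N: 2
  O: 3

C14H26N2O3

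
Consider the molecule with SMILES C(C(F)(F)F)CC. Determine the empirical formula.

Atom tally by fragment:
  F3CCH2 → C:2 H:2 F:3
  CH2 → C:1 H:2
  CH3 → C:1 H:3
Element totals:
  C: 4
  H: 7
  F: 3
Molecular formula: C4H7F3.
gcd of subscripts (4, 3, 7) = 1, so the empirical formula equals the molecular formula.

C4H7F3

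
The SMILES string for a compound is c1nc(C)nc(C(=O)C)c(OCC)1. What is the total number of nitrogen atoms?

Atom tally by fragment:
  pyrimidine ring core → C:4 H:4 N:2
  (− 3 ring H displaced by substituents)
  + CH3 → C:1 H:3
  + COCH3 → C:2 H:3 O:1
  + OC2H5 → C:2 H:5 O:1
Element totals:
  C: 9
  H: 12
  N: 2
  O: 2

2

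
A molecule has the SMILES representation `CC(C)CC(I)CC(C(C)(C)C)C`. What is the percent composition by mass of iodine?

Atom tally by fragment:
  CH3 → C:1 H:3
  CH(CH3) → C:2 H:4
  CH2 → C:1 H:2
  CH(I) → C:1 H:1 I:1
  CH2 → C:1 H:2
  CH(C(CH3)3) → C:5 H:10
  CH3 → C:1 H:3
Element totals:
  C: 12
  H: 25
  I: 1
Molecular formula: C12H25I.
Molar mass = 296.236 g/mol.
Mass from I: 1 × 126.904 = 126.904 g/mol.
%I = 126.904 / 296.236 × 100 = 42.84%.

42.84%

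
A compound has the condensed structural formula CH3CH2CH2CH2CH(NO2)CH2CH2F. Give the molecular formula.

Atom tally by fragment:
  CH3 → C:1 H:3
  CH2 → C:1 H:2
  CH2 → C:1 H:2
  CH2 → C:1 H:2
  CH(NO2) → C:1 H:1 N:1 O:2
  CH2 → C:1 H:2
  CH2F → C:1 H:2 F:1
Element totals:
  C: 7
  H: 14
  F: 1
  N: 1
  O: 2

C7H14FNO2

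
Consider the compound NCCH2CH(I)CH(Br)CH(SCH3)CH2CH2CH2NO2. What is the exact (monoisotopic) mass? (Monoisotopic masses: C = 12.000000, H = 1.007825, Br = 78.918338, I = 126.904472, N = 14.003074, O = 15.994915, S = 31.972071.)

419.9004

Atom tally by fragment:
  NCCH2 → C:2 H:2 N:1
  CH(I) → C:1 H:1 I:1
  CH(Br) → C:1 H:1 Br:1
  CH(SCH3) → C:2 H:4 S:1
  CH2 → C:1 H:2
  CH2 → C:1 H:2
  CH2NO2 → C:1 H:2 N:1 O:2
Element totals:
  C: 9
  H: 14
  Br: 1
  I: 1
  N: 2
  O: 2
  S: 1
Molecular formula: C9H14BrIN2O2S.
  M = 9(12.0) + 14(1.007825) + 78.918338 + 126.904472 + 2(14.003074) + 2(15.994915) + 31.972071
    = 108.000000 + 14.109550 + 78.918338 + 126.904472 + 28.006148 + 31.989830 + 31.972071 = 419.900409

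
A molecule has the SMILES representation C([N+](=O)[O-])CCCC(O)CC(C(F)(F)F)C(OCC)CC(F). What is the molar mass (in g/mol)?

333.32 g/mol

Atom tally by fragment:
  O2NCH2 → C:1 H:2 N:1 O:2
  CH2 → C:1 H:2
  CH2 → C:1 H:2
  CH2 → C:1 H:2
  CH(OH) → C:1 H:2 O:1
  CH2 → C:1 H:2
  CH(CF3) → C:2 H:1 F:3
  CH(OC2H5) → C:3 H:6 O:1
  CH2 → C:1 H:2
  CH2F → C:1 H:2 F:1
Element totals:
  C: 13
  H: 23
  F: 4
  N: 1
  O: 4
Molecular formula: C13H23F4NO4.
  M = 13(12.011) + 23(1.008) + 4(18.998) + 14.007 + 4(15.999)
    = 156.143 + 23.184 + 75.992 + 14.007 + 63.996 = 333.322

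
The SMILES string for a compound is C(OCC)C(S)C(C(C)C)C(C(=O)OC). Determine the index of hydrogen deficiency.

1

Atom tally by fragment:
  C2H5OCH2 → C:3 H:7 O:1
  CH(SH) → C:1 H:2 S:1
  CH(CH(CH3)2) → C:4 H:8
  CH2COOCH3 → C:3 H:5 O:2
Element totals:
  C: 11
  H: 22
  O: 3
  S: 1
Molecular formula: C11H22O3S.
DoU = (2C + 2 + N − H − X) / 2 = (2·11 + 2 + 0 − 22 − 0) / 2 = 1.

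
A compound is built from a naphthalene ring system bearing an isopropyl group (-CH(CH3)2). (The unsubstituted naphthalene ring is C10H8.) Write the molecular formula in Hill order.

Atom tally by fragment:
  naphthalene ring system core → C:10 H:8
  (− 1 ring H displaced by substituents)
  + CH(CH3)2 → C:3 H:7
Element totals:
  C: 13
  H: 14

C13H14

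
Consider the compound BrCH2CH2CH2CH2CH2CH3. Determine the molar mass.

165.07 g/mol

Element totals:
  C: 6
  H: 13
  Br: 1
Molecular formula: C6H13Br.
  M = 6(12.011) + 13(1.008) + 79.904
    = 72.066 + 13.104 + 79.904 = 165.074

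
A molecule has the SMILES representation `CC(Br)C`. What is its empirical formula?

Atom tally by fragment:
  CH3 → C:1 H:3
  CH(Br) → C:1 H:1 Br:1
  CH3 → C:1 H:3
Element totals:
  C: 3
  H: 7
  Br: 1
Molecular formula: C3H7Br.
gcd of subscripts (1, 3, 7) = 1, so the empirical formula equals the molecular formula.

C3H7Br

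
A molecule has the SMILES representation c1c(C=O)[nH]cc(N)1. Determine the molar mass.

Atom tally by fragment:
  pyrrole ring core → C:4 H:5 N:1
  (− 2 ring H displaced by substituents)
  + CHO → C:1 H:1 O:1
  + NH2 → N:1 H:2
Element totals:
  C: 5
  H: 6
  N: 2
  O: 1
Molecular formula: C5H6N2O.
  M = 5(12.011) + 6(1.008) + 2(14.007) + 15.999
    = 60.055 + 6.048 + 28.014 + 15.999 = 110.116

110.12 g/mol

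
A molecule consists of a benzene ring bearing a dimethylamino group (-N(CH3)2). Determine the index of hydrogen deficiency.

4

Atom tally by fragment:
  benzene ring core → C:6 H:6
  (− 1 ring H displaced by substituents)
  + N(CH3)2 → N:1 C:2 H:6
Element totals:
  C: 8
  H: 11
  N: 1
Molecular formula: C8H11N.
DoU = (2C + 2 + N − H − X) / 2 = (2·8 + 2 + 1 − 11 − 0) / 2 = 4.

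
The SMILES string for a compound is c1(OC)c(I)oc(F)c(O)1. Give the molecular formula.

C5H4FIO3

Atom tally by fragment:
  furan ring core → C:4 H:4 O:1
  (− 4 ring H displaced by substituents)
  + OCH3 → C:1 H:3 O:1
  + I → I:1
  + F → F:1
  + OH → O:1 H:1
Element totals:
  C: 5
  H: 4
  F: 1
  I: 1
  O: 3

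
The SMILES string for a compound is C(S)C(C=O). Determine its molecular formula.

Atom tally by fragment:
  HSCH2 → C:1 H:3 S:1
  CH2CHO → C:2 H:3 O:1
Element totals:
  C: 3
  H: 6
  O: 1
  S: 1

C3H6OS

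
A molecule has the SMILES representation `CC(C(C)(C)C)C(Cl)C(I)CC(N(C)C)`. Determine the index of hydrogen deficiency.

0

Atom tally by fragment:
  CH3 → C:1 H:3
  CH(C(CH3)3) → C:5 H:10
  CH(Cl) → C:1 H:1 Cl:1
  CH(I) → C:1 H:1 I:1
  CH2 → C:1 H:2
  CH2N(CH3)2 → C:3 H:8 N:1
Element totals:
  C: 12
  H: 25
  Cl: 1
  I: 1
  N: 1
Molecular formula: C12H25ClIN.
DoU = (2C + 2 + N − H − X) / 2 = (2·12 + 2 + 1 − 25 − 2) / 2 = 0.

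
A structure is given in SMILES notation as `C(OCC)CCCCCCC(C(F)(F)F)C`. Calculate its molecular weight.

Atom tally by fragment:
  C2H5OCH2 → C:3 H:7 O:1
  CH2 → C:1 H:2
  CH2 → C:1 H:2
  CH2 → C:1 H:2
  CH2 → C:1 H:2
  CH2 → C:1 H:2
  CH2 → C:1 H:2
  CH(CF3) → C:2 H:1 F:3
  CH3 → C:1 H:3
Element totals:
  C: 12
  H: 23
  F: 3
  O: 1
Molecular formula: C12H23F3O.
  M = 12(12.011) + 23(1.008) + 3(18.998) + 15.999
    = 144.132 + 23.184 + 56.994 + 15.999 = 240.309

240.31 g/mol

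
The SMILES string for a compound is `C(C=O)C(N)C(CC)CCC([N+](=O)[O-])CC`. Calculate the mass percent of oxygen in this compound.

Atom tally by fragment:
  OHCCH2 → C:2 H:3 O:1
  CH(NH2) → C:1 H:3 N:1
  CH(C2H5) → C:3 H:6
  CH2 → C:1 H:2
  CH2 → C:1 H:2
  CH(NO2) → C:1 H:1 N:1 O:2
  CH2 → C:1 H:2
  CH3 → C:1 H:3
Element totals:
  C: 11
  H: 22
  N: 2
  O: 3
Molecular formula: C11H22N2O3.
Molar mass = 230.308 g/mol.
Mass from O: 3 × 15.999 = 47.997 g/mol.
%O = 47.997 / 230.308 × 100 = 20.84%.

20.84%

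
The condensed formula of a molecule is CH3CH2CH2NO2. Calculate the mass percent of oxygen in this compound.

35.91%

Atom tally by fragment:
  CH3 → C:1 H:3
  CH2 → C:1 H:2
  CH2NO2 → C:1 H:2 N:1 O:2
Element totals:
  C: 3
  H: 7
  N: 1
  O: 2
Molecular formula: C3H7NO2.
Molar mass = 89.094 g/mol.
Mass from O: 2 × 15.999 = 31.998 g/mol.
%O = 31.998 / 89.094 × 100 = 35.91%.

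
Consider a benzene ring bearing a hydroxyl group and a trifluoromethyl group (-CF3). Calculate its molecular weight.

Atom tally by fragment:
  benzene ring core → C:6 H:6
  (− 2 ring H displaced by substituents)
  + OH → O:1 H:1
  + CF3 → C:1 F:3
Element totals:
  C: 7
  H: 5
  F: 3
  O: 1
Molecular formula: C7H5F3O.
  M = 7(12.011) + 5(1.008) + 3(18.998) + 15.999
    = 84.077 + 5.040 + 56.994 + 15.999 = 162.110

162.11 g/mol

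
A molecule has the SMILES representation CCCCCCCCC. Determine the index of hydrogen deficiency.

0

Atom tally by fragment:
  CH3 → C:1 H:3
  CH2 → C:1 H:2
  CH2 → C:1 H:2
  CH2 → C:1 H:2
  CH2 → C:1 H:2
  CH2 → C:1 H:2
  CH2 → C:1 H:2
  CH2 → C:1 H:2
  CH3 → C:1 H:3
Element totals:
  C: 9
  H: 20
Molecular formula: C9H20.
DoU = (2C + 2 + N − H − X) / 2 = (2·9 + 2 + 0 − 20 − 0) / 2 = 0.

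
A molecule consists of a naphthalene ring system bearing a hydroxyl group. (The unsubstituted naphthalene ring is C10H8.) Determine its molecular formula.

C10H8O

Atom tally by fragment:
  naphthalene ring system core → C:10 H:8
  (− 1 ring H displaced by substituents)
  + OH → O:1 H:1
Element totals:
  C: 10
  H: 8
  O: 1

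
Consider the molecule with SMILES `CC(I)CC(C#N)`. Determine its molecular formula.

C5H8IN

Atom tally by fragment:
  CH3 → C:1 H:3
  CH(I) → C:1 H:1 I:1
  CH2 → C:1 H:2
  CH2CN → C:2 H:2 N:1
Element totals:
  C: 5
  H: 8
  I: 1
  N: 1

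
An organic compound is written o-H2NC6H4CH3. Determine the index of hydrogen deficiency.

Atom tally by fragment:
  benzene ring core → C:6 H:6
  (− 2 ring H displaced by substituents)
  + NH2 → N:1 H:2
  + CH3 → C:1 H:3
Element totals:
  C: 7
  H: 9
  N: 1
Molecular formula: C7H9N.
DoU = (2C + 2 + N − H − X) / 2 = (2·7 + 2 + 1 − 9 − 0) / 2 = 4.

4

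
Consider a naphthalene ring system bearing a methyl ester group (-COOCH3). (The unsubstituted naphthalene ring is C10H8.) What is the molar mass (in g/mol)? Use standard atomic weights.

Atom tally by fragment:
  naphthalene ring system core → C:10 H:8
  (− 1 ring H displaced by substituents)
  + COOCH3 → C:2 H:3 O:2
Element totals:
  C: 12
  H: 10
  O: 2
Molecular formula: C12H10O2.
  M = 12(12.011) + 10(1.008) + 2(15.999)
    = 144.132 + 10.080 + 31.998 = 186.210

186.21 g/mol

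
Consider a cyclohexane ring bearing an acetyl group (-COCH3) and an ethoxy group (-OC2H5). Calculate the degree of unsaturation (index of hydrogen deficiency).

Atom tally by fragment:
  cyclohexane ring core → C:6 H:12
  (− 2 ring H displaced by substituents)
  + COCH3 → C:2 H:3 O:1
  + OC2H5 → C:2 H:5 O:1
Element totals:
  C: 10
  H: 18
  O: 2
Molecular formula: C10H18O2.
DoU = (2C + 2 + N − H − X) / 2 = (2·10 + 2 + 0 − 18 − 0) / 2 = 2.

2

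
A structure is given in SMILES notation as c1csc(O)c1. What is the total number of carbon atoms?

4

Atom tally by fragment:
  thiophene ring core → C:4 H:4 S:1
  (− 1 ring H displaced by substituents)
  + OH → O:1 H:1
Element totals:
  C: 4
  H: 4
  O: 1
  S: 1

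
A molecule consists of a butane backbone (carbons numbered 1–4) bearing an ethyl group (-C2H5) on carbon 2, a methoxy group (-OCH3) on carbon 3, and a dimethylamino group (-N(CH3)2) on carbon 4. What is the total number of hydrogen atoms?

Atom tally by fragment:
  CH3 → C:1 H:3
  CH(C2H5) → C:3 H:6
  CH(OCH3) → C:2 H:4 O:1
  CH2N(CH3)2 → C:3 H:8 N:1
Element totals:
  C: 9
  H: 21
  N: 1
  O: 1

21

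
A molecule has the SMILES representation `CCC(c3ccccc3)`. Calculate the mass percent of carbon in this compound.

89.94%

Atom tally by fragment:
  CH3 → C:1 H:3
  CH2 → C:1 H:2
  CH2C6H5 → C:7 H:7
Element totals:
  C: 9
  H: 12
Molecular formula: C9H12.
Molar mass = 120.195 g/mol.
Mass from C: 9 × 12.011 = 108.099 g/mol.
%C = 108.099 / 120.195 × 100 = 89.94%.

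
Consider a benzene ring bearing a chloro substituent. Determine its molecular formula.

Atom tally by fragment:
  benzene ring core → C:6 H:6
  (− 1 ring H displaced by substituents)
  + Cl → Cl:1
Element totals:
  C: 6
  H: 5
  Cl: 1

C6H5Cl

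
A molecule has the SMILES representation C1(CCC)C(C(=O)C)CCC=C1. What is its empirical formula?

C11H18O

Atom tally by fragment:
  cyclohexene ring core → C:6 H:10
  (− 2 ring H displaced by substituents)
  + CH2CH2CH3 → C:3 H:7
  + COCH3 → C:2 H:3 O:1
Element totals:
  C: 11
  H: 18
  O: 1
Molecular formula: C11H18O.
gcd of subscripts (11, 18, 1) = 1, so the empirical formula equals the molecular formula.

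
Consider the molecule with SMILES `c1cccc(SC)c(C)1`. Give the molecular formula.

Atom tally by fragment:
  benzene ring core → C:6 H:6
  (− 2 ring H displaced by substituents)
  + SCH3 → C:1 H:3 S:1
  + CH3 → C:1 H:3
Element totals:
  C: 8
  H: 10
  S: 1

C8H10S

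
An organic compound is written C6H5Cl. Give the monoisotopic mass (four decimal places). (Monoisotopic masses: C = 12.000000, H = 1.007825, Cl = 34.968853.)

Atom tally by fragment:
  benzene ring core → C:6 H:6
  (− 1 ring H displaced by substituents)
  + Cl → Cl:1
Element totals:
  C: 6
  H: 5
  Cl: 1
Molecular formula: C6H5Cl.
  M = 6(12.0) + 5(1.007825) + 34.968853
    = 72.000000 + 5.039125 + 34.968853 = 112.007978

112.0080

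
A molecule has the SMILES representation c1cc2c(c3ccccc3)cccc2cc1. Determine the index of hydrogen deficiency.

11

Atom tally by fragment:
  naphthalene ring system core → C:10 H:8
  (− 1 ring H displaced by substituents)
  + C6H5 → C:6 H:5
Element totals:
  C: 16
  H: 12
Molecular formula: C16H12.
DoU = (2C + 2 + N − H − X) / 2 = (2·16 + 2 + 0 − 12 − 0) / 2 = 11.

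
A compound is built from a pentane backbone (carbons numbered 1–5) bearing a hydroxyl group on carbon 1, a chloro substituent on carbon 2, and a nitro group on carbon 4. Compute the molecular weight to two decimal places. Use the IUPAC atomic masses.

Atom tally by fragment:
  HOCH2 → C:1 H:3 O:1
  CH(Cl) → C:1 H:1 Cl:1
  CH2 → C:1 H:2
  CH(NO2) → C:1 H:1 N:1 O:2
  CH3 → C:1 H:3
Element totals:
  C: 5
  H: 10
  Cl: 1
  N: 1
  O: 3
Molecular formula: C5H10ClNO3.
  M = 5(12.011) + 10(1.008) + 35.45 + 14.007 + 3(15.999)
    = 60.055 + 10.080 + 35.450 + 14.007 + 47.997 = 167.589

167.59 g/mol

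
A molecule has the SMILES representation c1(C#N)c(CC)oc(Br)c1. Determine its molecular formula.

C7H6BrNO

Atom tally by fragment:
  furan ring core → C:4 H:4 O:1
  (− 3 ring H displaced by substituents)
  + CN → C:1 N:1
  + C2H5 → C:2 H:5
  + Br → Br:1
Element totals:
  C: 7
  H: 6
  Br: 1
  N: 1
  O: 1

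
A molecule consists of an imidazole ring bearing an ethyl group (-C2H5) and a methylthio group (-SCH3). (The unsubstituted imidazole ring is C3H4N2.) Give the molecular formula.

C6H10N2S

Atom tally by fragment:
  imidazole ring core → C:3 H:4 N:2
  (− 2 ring H displaced by substituents)
  + C2H5 → C:2 H:5
  + SCH3 → C:1 H:3 S:1
Element totals:
  C: 6
  H: 10
  N: 2
  S: 1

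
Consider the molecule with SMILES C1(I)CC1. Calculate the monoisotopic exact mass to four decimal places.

Atom tally by fragment:
  cyclopropane ring core → C:3 H:6
  (− 1 ring H displaced by substituents)
  + I → I:1
Element totals:
  C: 3
  H: 5
  I: 1
Molecular formula: C3H5I.
  M = 3(12.0) + 5(1.007825) + 126.904472
    = 36.000000 + 5.039125 + 126.904472 = 167.943597

167.9436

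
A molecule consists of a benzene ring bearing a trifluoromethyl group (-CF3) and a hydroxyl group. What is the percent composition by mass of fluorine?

35.16%

Atom tally by fragment:
  benzene ring core → C:6 H:6
  (− 2 ring H displaced by substituents)
  + CF3 → C:1 F:3
  + OH → O:1 H:1
Element totals:
  C: 7
  H: 5
  F: 3
  O: 1
Molecular formula: C7H5F3O.
Molar mass = 162.110 g/mol.
Mass from F: 3 × 18.998 = 56.994 g/mol.
%F = 56.994 / 162.110 × 100 = 35.16%.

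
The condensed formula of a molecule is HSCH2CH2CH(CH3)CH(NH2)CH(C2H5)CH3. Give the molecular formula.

Element totals:
  C: 9
  H: 21
  N: 1
  S: 1

C9H21NS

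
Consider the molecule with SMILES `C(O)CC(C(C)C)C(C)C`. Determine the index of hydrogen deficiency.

0

Atom tally by fragment:
  HOCH2 → C:1 H:3 O:1
  CH2 → C:1 H:2
  CH(CH(CH3)2) → C:4 H:8
  CH(CH3) → C:2 H:4
  CH3 → C:1 H:3
Element totals:
  C: 9
  H: 20
  O: 1
Molecular formula: C9H20O.
DoU = (2C + 2 + N − H − X) / 2 = (2·9 + 2 + 0 − 20 − 0) / 2 = 0.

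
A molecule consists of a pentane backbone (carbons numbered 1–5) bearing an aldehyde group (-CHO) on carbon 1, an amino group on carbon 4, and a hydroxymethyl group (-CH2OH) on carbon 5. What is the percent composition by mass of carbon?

Atom tally by fragment:
  OHCCH2 → C:2 H:3 O:1
  CH2 → C:1 H:2
  CH2 → C:1 H:2
  CH(NH2) → C:1 H:3 N:1
  CH2CH2OH → C:2 H:5 O:1
Element totals:
  C: 7
  H: 15
  N: 1
  O: 2
Molecular formula: C7H15NO2.
Molar mass = 145.202 g/mol.
Mass from C: 7 × 12.011 = 84.077 g/mol.
%C = 84.077 / 145.202 × 100 = 57.90%.

57.90%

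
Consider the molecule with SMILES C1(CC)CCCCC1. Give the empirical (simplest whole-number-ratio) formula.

CH2

Atom tally by fragment:
  cyclohexane ring core → C:6 H:12
  (− 1 ring H displaced by substituents)
  + C2H5 → C:2 H:5
Element totals:
  C: 8
  H: 16
Molecular formula: C8H16.
gcd of subscripts = 8; dividing each by 8:
  C: 8/8 = 1
  H: 16/8 = 2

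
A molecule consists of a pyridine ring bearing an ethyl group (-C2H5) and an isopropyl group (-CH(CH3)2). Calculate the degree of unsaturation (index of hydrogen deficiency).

4

Atom tally by fragment:
  pyridine ring core → C:5 H:5 N:1
  (− 2 ring H displaced by substituents)
  + C2H5 → C:2 H:5
  + CH(CH3)2 → C:3 H:7
Element totals:
  C: 10
  H: 15
  N: 1
Molecular formula: C10H15N.
DoU = (2C + 2 + N − H − X) / 2 = (2·10 + 2 + 1 − 15 − 0) / 2 = 4.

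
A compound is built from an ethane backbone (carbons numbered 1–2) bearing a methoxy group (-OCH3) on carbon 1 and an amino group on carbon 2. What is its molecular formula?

C3H9NO

Atom tally by fragment:
  CH3OCH2 → C:2 H:5 O:1
  CH2NH2 → C:1 H:4 N:1
Element totals:
  C: 3
  H: 9
  N: 1
  O: 1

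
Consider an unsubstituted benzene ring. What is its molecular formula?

C6H6

Atom tally by fragment:
  benzene ring core → C:6 H:6
Element totals:
  C: 6
  H: 6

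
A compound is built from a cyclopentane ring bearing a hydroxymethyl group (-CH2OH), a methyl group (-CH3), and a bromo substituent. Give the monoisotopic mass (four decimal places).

192.0150

Atom tally by fragment:
  cyclopentane ring core → C:5 H:10
  (− 3 ring H displaced by substituents)
  + CH2OH → C:1 H:3 O:1
  + CH3 → C:1 H:3
  + Br → Br:1
Element totals:
  C: 7
  H: 13
  Br: 1
  O: 1
Molecular formula: C7H13BrO.
  M = 7(12.0) + 13(1.007825) + 78.918338 + 15.994915
    = 84.000000 + 13.101725 + 78.918338 + 15.994915 = 192.014978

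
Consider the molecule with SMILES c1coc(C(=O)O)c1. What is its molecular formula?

Atom tally by fragment:
  furan ring core → C:4 H:4 O:1
  (− 1 ring H displaced by substituents)
  + COOH → C:1 H:1 O:2
Element totals:
  C: 5
  H: 4
  O: 3

C5H4O3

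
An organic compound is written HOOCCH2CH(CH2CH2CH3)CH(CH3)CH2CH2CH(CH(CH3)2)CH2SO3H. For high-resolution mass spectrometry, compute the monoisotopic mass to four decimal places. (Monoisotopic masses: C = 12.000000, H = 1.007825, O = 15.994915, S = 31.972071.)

322.1814

Atom tally by fragment:
  HOOCCH2 → C:2 H:3 O:2
  CH(CH2CH2CH3) → C:4 H:8
  CH(CH3) → C:2 H:4
  CH2 → C:1 H:2
  CH2 → C:1 H:2
  CH(CH(CH3)2) → C:4 H:8
  CH2SO3H → C:1 H:3 S:1 O:3
Element totals:
  C: 15
  H: 30
  O: 5
  S: 1
Molecular formula: C15H30O5S.
  M = 15(12.0) + 30(1.007825) + 5(15.994915) + 31.972071
    = 180.000000 + 30.234750 + 79.974575 + 31.972071 = 322.181396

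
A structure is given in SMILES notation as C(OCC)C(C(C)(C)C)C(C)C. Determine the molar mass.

172.31 g/mol

Atom tally by fragment:
  C2H5OCH2 → C:3 H:7 O:1
  CH(C(CH3)3) → C:5 H:10
  CH(CH3) → C:2 H:4
  CH3 → C:1 H:3
Element totals:
  C: 11
  H: 24
  O: 1
Molecular formula: C11H24O.
  M = 11(12.011) + 24(1.008) + 15.999
    = 132.121 + 24.192 + 15.999 = 172.312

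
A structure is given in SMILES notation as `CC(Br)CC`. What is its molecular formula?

C4H9Br

Atom tally by fragment:
  CH3 → C:1 H:3
  CH(Br) → C:1 H:1 Br:1
  CH2 → C:1 H:2
  CH3 → C:1 H:3
Element totals:
  C: 4
  H: 9
  Br: 1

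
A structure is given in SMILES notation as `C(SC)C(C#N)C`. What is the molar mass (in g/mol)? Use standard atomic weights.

115.19 g/mol

Atom tally by fragment:
  CH3SCH2 → C:2 H:5 S:1
  CH(CN) → C:2 H:1 N:1
  CH3 → C:1 H:3
Element totals:
  C: 5
  H: 9
  N: 1
  S: 1
Molecular formula: C5H9NS.
  M = 5(12.011) + 9(1.008) + 14.007 + 32.06
    = 60.055 + 9.072 + 14.007 + 32.060 = 115.194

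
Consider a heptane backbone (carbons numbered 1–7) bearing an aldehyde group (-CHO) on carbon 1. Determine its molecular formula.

C8H16O

Atom tally by fragment:
  OHCCH2 → C:2 H:3 O:1
  CH2 → C:1 H:2
  CH2 → C:1 H:2
  CH2 → C:1 H:2
  CH2 → C:1 H:2
  CH2 → C:1 H:2
  CH3 → C:1 H:3
Element totals:
  C: 8
  H: 16
  O: 1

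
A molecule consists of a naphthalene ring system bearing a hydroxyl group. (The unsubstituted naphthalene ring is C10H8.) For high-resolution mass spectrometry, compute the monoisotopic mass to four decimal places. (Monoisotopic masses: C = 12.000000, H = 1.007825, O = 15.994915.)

Atom tally by fragment:
  naphthalene ring system core → C:10 H:8
  (− 1 ring H displaced by substituents)
  + OH → O:1 H:1
Element totals:
  C: 10
  H: 8
  O: 1
Molecular formula: C10H8O.
  M = 10(12.0) + 8(1.007825) + 15.994915
    = 120.000000 + 8.062600 + 15.994915 = 144.057515

144.0575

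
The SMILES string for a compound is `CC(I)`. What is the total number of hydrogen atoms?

5

Atom tally by fragment:
  CH3 → C:1 H:3
  CH2I → C:1 H:2 I:1
Element totals:
  C: 2
  H: 5
  I: 1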